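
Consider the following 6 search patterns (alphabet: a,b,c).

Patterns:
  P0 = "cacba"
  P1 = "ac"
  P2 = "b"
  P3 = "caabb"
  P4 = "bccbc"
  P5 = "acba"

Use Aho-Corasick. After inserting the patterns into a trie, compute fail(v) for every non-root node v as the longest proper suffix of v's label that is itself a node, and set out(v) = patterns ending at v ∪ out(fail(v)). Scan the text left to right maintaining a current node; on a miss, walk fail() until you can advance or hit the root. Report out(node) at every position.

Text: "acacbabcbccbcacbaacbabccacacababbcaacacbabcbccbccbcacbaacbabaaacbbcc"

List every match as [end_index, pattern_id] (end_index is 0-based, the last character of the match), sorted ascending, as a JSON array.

Construct AC machine:
Trie nodes:
  n0 'ε': a→6 b→8 c→1
  n1 'c': a→2
  n2 'ca': a→9 c→3
  n3 'cac': b→4
  n4 'cacb': a→5
  n5 'cacba': ·  ←P0
  n6 'a': c→7
  n7 'ac': b→16  ←P1
  n8 'b': c→12  ←P2
  n9 'caa': b→10
  n10 'caab': b→11
  n11 'caabb': ·  ←P3
  n12 'bc': c→13
  n13 'bcc': b→14
  n14 'bccb': c→15
  n15 'bccbc': ·  ←P4
  n16 'acb': a→17
  n17 'acba': ·  ←P5

Failure links (BFS by depth):
  n1('c'): parent n0 fail=0; on 'c' 0 → fail=0;  out ∅∪∅=∅
  n6('a'): parent n0 fail=0; on 'a' 0 → fail=0;  out ∅∪∅=∅
  n8('b'): parent n0 fail=0; on 'b' 0 → fail=0;  out {2}∪∅={2}
  n2('ca'): parent n1 fail=0; on 'a' 0 → fail=6;  out ∅∪∅=∅
  n7('ac'): parent n6 fail=0; on 'c' 0 → fail=1;  out {1}∪∅={1}
  n12('bc'): parent n8 fail=0; on 'c' 0 → fail=1;  out ∅∪∅=∅
  n3('cac'): parent n2 fail=6; on 'c' 6 → fail=7;  out ∅∪{1}={1}
  n9('caa'): parent n2 fail=6; on 'a' 6→0 → fail=6;  out ∅∪∅=∅
  n13('bcc'): parent n12 fail=1; on 'c' 1→0 → fail=1;  out ∅∪∅=∅
  n16('acb'): parent n7 fail=1; on 'b' 1→0 → fail=8;  out ∅∪{2}={2}
  n4('cacb'): parent n3 fail=7; on 'b' 7 → fail=16;  out ∅∪{2}={2}
  n10('caab'): parent n9 fail=6; on 'b' 6→0 → fail=8;  out ∅∪{2}={2}
  n14('bccb'): parent n13 fail=1; on 'b' 1→0 → fail=8;  out ∅∪{2}={2}
  n17('acba'): parent n16 fail=8; on 'a' 8→0 → fail=6;  out {5}∪∅={5}
  n5('cacba'): parent n4 fail=16; on 'a' 16 → fail=17;  out {0}∪{5}={0,5}
  n11('caabb'): parent n10 fail=8; on 'b' 8→0 → fail=8;  out {3}∪{2}={2,3}
  n15('bccbc'): parent n14 fail=8; on 'c' 8 → fail=12;  out {4}∪∅={4}

Text stream:
[0] read 'a'  n0⇒n6
[1] read 'c'  n6⇒n7  ** P1@[0:1]
[2] read 'a'  n7⇒n2 (via fail)
[3] read 'c'  n2⇒n3  ** P1@[2:3]
[4] read 'b'  n3⇒n4  ** P2@[4:4]
[5] read 'a'  n4⇒n5  ** P0@[1:5],P5@[2:5]
[6] read 'b'  n5⇒n8 (via fail)  ** P2@[6:6]
[7] read 'c'  n8⇒n12
[8] read 'b'  n12⇒n8 (via fail)  ** P2@[8:8]
[9] read 'c'  n8⇒n12
[10] read 'c'  n12⇒n13
[11] read 'b'  n13⇒n14  ** P2@[11:11]
[12] read 'c'  n14⇒n15  ** P4@[8:12]
[13] read 'a'  n15⇒n2 (via fail)
[14] read 'c'  n2⇒n3  ** P1@[13:14]
[15] read 'b'  n3⇒n4  ** P2@[15:15]
[16] read 'a'  n4⇒n5  ** P0@[12:16],P5@[13:16]
[17] read 'a'  n5⇒n6 (via fail)
[18] read 'c'  n6⇒n7  ** P1@[17:18]
[19] read 'b'  n7⇒n16  ** P2@[19:19]
[20] read 'a'  n16⇒n17  ** P5@[17:20]
[21] read 'b'  n17⇒n8 (via fail)  ** P2@[21:21]
[22] read 'c'  n8⇒n12
[23] read 'c'  n12⇒n13
[24] read 'a'  n13⇒n2 (via fail)
[25] read 'c'  n2⇒n3  ** P1@[24:25]
[26] read 'a'  n3⇒n2 (via fail)
[27] read 'c'  n2⇒n3  ** P1@[26:27]
[28] read 'a'  n3⇒n2 (via fail)
[29] read 'b'  n2⇒n8 (via fail)  ** P2@[29:29]
[30] read 'a'  n8⇒n6 (via fail)
[31] read 'b'  n6⇒n8 (via fail)  ** P2@[31:31]
[32] read 'b'  n8⇒n8 (via fail)  ** P2@[32:32]
[33] read 'c'  n8⇒n12
[34] read 'a'  n12⇒n2 (via fail)
[35] read 'a'  n2⇒n9
[36] read 'c'  n9⇒n7 (via fail)  ** P1@[35:36]
[37] read 'a'  n7⇒n2 (via fail)
[38] read 'c'  n2⇒n3  ** P1@[37:38]
[39] read 'b'  n3⇒n4  ** P2@[39:39]
[40] read 'a'  n4⇒n5  ** P0@[36:40],P5@[37:40]
[41] read 'b'  n5⇒n8 (via fail)  ** P2@[41:41]
[42] read 'c'  n8⇒n12
[43] read 'b'  n12⇒n8 (via fail)  ** P2@[43:43]
[44] read 'c'  n8⇒n12
[45] read 'c'  n12⇒n13
[46] read 'b'  n13⇒n14  ** P2@[46:46]
[47] read 'c'  n14⇒n15  ** P4@[43:47]
[48] read 'c'  n15⇒n13 (via fail)
[49] read 'b'  n13⇒n14  ** P2@[49:49]
[50] read 'c'  n14⇒n15  ** P4@[46:50]
[51] read 'a'  n15⇒n2 (via fail)
[52] read 'c'  n2⇒n3  ** P1@[51:52]
[53] read 'b'  n3⇒n4  ** P2@[53:53]
[54] read 'a'  n4⇒n5  ** P0@[50:54],P5@[51:54]
[55] read 'a'  n5⇒n6 (via fail)
[56] read 'c'  n6⇒n7  ** P1@[55:56]
[57] read 'b'  n7⇒n16  ** P2@[57:57]
[58] read 'a'  n16⇒n17  ** P5@[55:58]
[59] read 'b'  n17⇒n8 (via fail)  ** P2@[59:59]
[60] read 'a'  n8⇒n6 (via fail)
[61] read 'a'  n6⇒n6 (via fail)
[62] read 'a'  n6⇒n6 (via fail)
[63] read 'c'  n6⇒n7  ** P1@[62:63]
[64] read 'b'  n7⇒n16  ** P2@[64:64]
[65] read 'b'  n16⇒n8 (via fail)  ** P2@[65:65]
[66] read 'c'  n8⇒n12
[67] read 'c'  n12⇒n13

Result: [[1,1],[3,1],[4,2],[5,0],[5,5],[6,2],[8,2],[11,2],[12,4],[14,1],[15,2],[16,0],[16,5],[18,1],[19,2],[20,5],[21,2],[25,1],[27,1],[29,2],[31,2],[32,2],[36,1],[38,1],[39,2],[40,0],[40,5],[41,2],[43,2],[46,2],[47,4],[49,2],[50,4],[52,1],[53,2],[54,0],[54,5],[56,1],[57,2],[58,5],[59,2],[63,1],[64,2],[65,2]]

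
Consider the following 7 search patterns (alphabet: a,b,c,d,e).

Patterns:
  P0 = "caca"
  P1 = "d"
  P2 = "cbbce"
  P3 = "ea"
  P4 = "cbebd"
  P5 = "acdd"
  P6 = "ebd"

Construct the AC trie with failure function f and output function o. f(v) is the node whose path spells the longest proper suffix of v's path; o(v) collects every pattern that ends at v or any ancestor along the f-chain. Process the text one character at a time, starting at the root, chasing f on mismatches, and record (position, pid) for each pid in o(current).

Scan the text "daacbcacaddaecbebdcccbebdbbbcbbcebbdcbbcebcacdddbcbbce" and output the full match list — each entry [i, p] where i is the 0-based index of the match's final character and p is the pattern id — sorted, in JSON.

Build:
Trie nodes:
  n0 'ε': a→15 c→1 d→5 e→10
  n1 'c': a→2 b→6
  n2 'ca': c→3
  n3 'cac': a→4
  n4 'caca': ·  ←P0
  n5 'd': ·  ←P1
  n6 'cb': b→7 e→12
  n7 'cbb': c→8
  n8 'cbbc': e→9
  n9 'cbbce': ·  ←P2
  n10 'e': a→11 b→19
  n11 'ea': ·  ←P3
  n12 'cbe': b→13
  n13 'cbeb': d→14
  n14 'cbebd': ·  ←P4
  n15 'a': c→16
  n16 'ac': d→17
  n17 'acd': d→18
  n18 'acdd': ·  ←P5
  n19 'eb': d→20
  n20 'ebd': ·  ←P6

BFS fail/out derivation:
  fail(1) 'c': from fail(0)=0 chase 'c': 0 ⇒ 0;  out=∅∪out(0)=∅
  fail(5) 'd': from fail(0)=0 chase 'd': 0 ⇒ 0;  out={1}∪out(0)={1}
  fail(10) 'e': from fail(0)=0 chase 'e': 0 ⇒ 0;  out=∅∪out(0)=∅
  fail(15) 'a': from fail(0)=0 chase 'a': 0 ⇒ 0;  out=∅∪out(0)=∅
  fail(2) 'ca': from fail(1)=0 chase 'a': 0 ⇒ 15;  out=∅∪out(15)=∅
  fail(6) 'cb': from fail(1)=0 chase 'b': 0 ⇒ 0;  out=∅∪out(0)=∅
  fail(11) 'ea': from fail(10)=0 chase 'a': 0 ⇒ 15;  out={3}∪out(15)={3}
  fail(16) 'ac': from fail(15)=0 chase 'c': 0 ⇒ 1;  out=∅∪out(1)=∅
  fail(19) 'eb': from fail(10)=0 chase 'b': 0 ⇒ 0;  out=∅∪out(0)=∅
  fail(3) 'cac': from fail(2)=15 chase 'c': 15 ⇒ 16;  out=∅∪out(16)=∅
  fail(7) 'cbb': from fail(6)=0 chase 'b': 0 ⇒ 0;  out=∅∪out(0)=∅
  fail(12) 'cbe': from fail(6)=0 chase 'e': 0 ⇒ 10;  out=∅∪out(10)=∅
  fail(17) 'acd': from fail(16)=1 chase 'd': 1→0 ⇒ 5;  out=∅∪out(5)={1}
  fail(20) 'ebd': from fail(19)=0 chase 'd': 0 ⇒ 5;  out={6}∪out(5)={1,6}
  fail(4) 'caca': from fail(3)=16 chase 'a': 16→1 ⇒ 2;  out={0}∪out(2)={0}
  fail(8) 'cbbc': from fail(7)=0 chase 'c': 0 ⇒ 1;  out=∅∪out(1)=∅
  fail(13) 'cbeb': from fail(12)=10 chase 'b': 10 ⇒ 19;  out=∅∪out(19)=∅
  fail(18) 'acdd': from fail(17)=5 chase 'd': 5→0 ⇒ 5;  out={5}∪out(5)={1,5}
  fail(9) 'cbbce': from fail(8)=1 chase 'e': 1→0 ⇒ 10;  out={2}∪out(10)={2}
  fail(14) 'cbebd': from fail(13)=19 chase 'd': 19 ⇒ 20;  out={4}∪out(20)={1,4,6}

Scan:
i=0 'd': node 0→5  → match P1@[0:0]
i=1 'a': node 5→15 (fail-walked)
i=2 'a': node 15→15 (fail-walked)
i=3 'c': node 15→16
i=4 'b': node 16→6 (fail-walked)
i=5 'c': node 6→1 (fail-walked)
i=6 'a': node 1→2
i=7 'c': node 2→3
i=8 'a': node 3→4  → match P0@[5:8]
i=9 'd': node 4→5 (fail-walked)  → match P1@[9:9]
i=10 'd': node 5→5 (fail-walked)  → match P1@[10:10]
i=11 'a': node 5→15 (fail-walked)
i=12 'e': node 15→10 (fail-walked)
i=13 'c': node 10→1 (fail-walked)
i=14 'b': node 1→6
i=15 'e': node 6→12
i=16 'b': node 12→13
i=17 'd': node 13→14  → match P1@[17:17],P4@[13:17],P6@[15:17]
i=18 'c': node 14→1 (fail-walked)
i=19 'c': node 1→1 (fail-walked)
i=20 'c': node 1→1 (fail-walked)
i=21 'b': node 1→6
i=22 'e': node 6→12
i=23 'b': node 12→13
i=24 'd': node 13→14  → match P1@[24:24],P4@[20:24],P6@[22:24]
i=25 'b': node 14→0 (fail-walked)
i=26 'b': node 0→0
i=27 'b': node 0→0
i=28 'c': node 0→1
i=29 'b': node 1→6
i=30 'b': node 6→7
i=31 'c': node 7→8
i=32 'e': node 8→9  → match P2@[28:32]
i=33 'b': node 9→19 (fail-walked)
i=34 'b': node 19→0 (fail-walked)
i=35 'd': node 0→5  → match P1@[35:35]
i=36 'c': node 5→1 (fail-walked)
i=37 'b': node 1→6
i=38 'b': node 6→7
i=39 'c': node 7→8
i=40 'e': node 8→9  → match P2@[36:40]
i=41 'b': node 9→19 (fail-walked)
i=42 'c': node 19→1 (fail-walked)
i=43 'a': node 1→2
i=44 'c': node 2→3
i=45 'd': node 3→17 (fail-walked)  → match P1@[45:45]
i=46 'd': node 17→18  → match P1@[46:46],P5@[43:46]
i=47 'd': node 18→5 (fail-walked)  → match P1@[47:47]
i=48 'b': node 5→0 (fail-walked)
i=49 'c': node 0→1
i=50 'b': node 1→6
i=51 'b': node 6→7
i=52 'c': node 7→8
i=53 'e': node 8→9  → match P2@[49:53]

Result: [[0,1],[8,0],[9,1],[10,1],[17,1],[17,4],[17,6],[24,1],[24,4],[24,6],[32,2],[35,1],[40,2],[45,1],[46,1],[46,5],[47,1],[53,2]]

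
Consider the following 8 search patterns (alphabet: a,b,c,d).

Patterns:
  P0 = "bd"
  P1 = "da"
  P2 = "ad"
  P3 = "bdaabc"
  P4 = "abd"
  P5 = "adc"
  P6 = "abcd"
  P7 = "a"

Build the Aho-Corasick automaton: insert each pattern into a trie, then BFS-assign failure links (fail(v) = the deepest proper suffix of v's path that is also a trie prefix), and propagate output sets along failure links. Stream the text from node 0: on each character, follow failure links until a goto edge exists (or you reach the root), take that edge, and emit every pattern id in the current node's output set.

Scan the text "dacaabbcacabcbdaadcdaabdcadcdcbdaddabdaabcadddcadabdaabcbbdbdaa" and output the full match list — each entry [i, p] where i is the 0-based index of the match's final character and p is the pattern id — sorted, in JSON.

Build automaton:
Trie nodes:
  n0 'ε': a→5 b→1 d→3
  n1 'b': d→2
  n2 'bd': a→7  ←P0
  n3 'd': a→4
  n4 'da': ·  ←P1
  n5 'a': b→11 d→6  ←P7
  n6 'ad': c→13  ←P2
  n7 'bda': a→8
  n8 'bdaa': b→9
  n9 'bdaab': c→10
  n10 'bdaabc': ·  ←P3
  n11 'ab': c→14 d→12
  n12 'abd': ·  ←P4
  n13 'adc': ·  ←P5
  n14 'abc': d→15
  n15 'abcd': ·  ←P6

BFS fail/out derivation:
  n1('b'): parent n0 fail=0; on 'b' 0 → fail=0;  out ∅∪∅=∅
  n3('d'): parent n0 fail=0; on 'd' 0 → fail=0;  out ∅∪∅=∅
  n5('a'): parent n0 fail=0; on 'a' 0 → fail=0;  out {7}∪∅={7}
  n2('bd'): parent n1 fail=0; on 'd' 0 → fail=3;  out {0}∪∅={0}
  n4('da'): parent n3 fail=0; on 'a' 0 → fail=5;  out {1}∪{7}={1,7}
  n6('ad'): parent n5 fail=0; on 'd' 0 → fail=3;  out {2}∪∅={2}
  n11('ab'): parent n5 fail=0; on 'b' 0 → fail=1;  out ∅∪∅=∅
  n7('bda'): parent n2 fail=3; on 'a' 3 → fail=4;  out ∅∪{1,7}={1,7}
  n12('abd'): parent n11 fail=1; on 'd' 1 → fail=2;  out {4}∪{0}={0,4}
  n13('adc'): parent n6 fail=3; on 'c' 3→0 → fail=0;  out {5}∪∅={5}
  n14('abc'): parent n11 fail=1; on 'c' 1→0 → fail=0;  out ∅∪∅=∅
  n8('bdaa'): parent n7 fail=4; on 'a' 4→5→0 → fail=5;  out ∅∪{7}={7}
  n15('abcd'): parent n14 fail=0; on 'd' 0 → fail=3;  out {6}∪∅={6}
  n9('bdaab'): parent n8 fail=5; on 'b' 5 → fail=11;  out ∅∪∅=∅
  n10('bdaabc'): parent n9 fail=11; on 'c' 11 → fail=14;  out {3}∪∅={3}

Scan:
[0] read 'd'  n0⇒n3
[1] read 'a'  n3⇒n4  ** P1@[0:1],P7@[1:1]
[2] read 'c'  n4⇒n0 ·f
[3] read 'a'  n0⇒n5  ** P7@[3:3]
[4] read 'a'  n5⇒n5 ·f  ** P7@[4:4]
[5] read 'b'  n5⇒n11
[6] read 'b'  n11⇒n1 ·f
[7] read 'c'  n1⇒n0 ·f
[8] read 'a'  n0⇒n5  ** P7@[8:8]
[9] read 'c'  n5⇒n0 ·f
[10] read 'a'  n0⇒n5  ** P7@[10:10]
[11] read 'b'  n5⇒n11
[12] read 'c'  n11⇒n14
[13] read 'b'  n14⇒n1 ·f
[14] read 'd'  n1⇒n2  ** P0@[13:14]
[15] read 'a'  n2⇒n7  ** P1@[14:15],P7@[15:15]
[16] read 'a'  n7⇒n8  ** P7@[16:16]
[17] read 'd'  n8⇒n6 ·f  ** P2@[16:17]
[18] read 'c'  n6⇒n13  ** P5@[16:18]
[19] read 'd'  n13⇒n3 ·f
[20] read 'a'  n3⇒n4  ** P1@[19:20],P7@[20:20]
[21] read 'a'  n4⇒n5 ·f  ** P7@[21:21]
[22] read 'b'  n5⇒n11
[23] read 'd'  n11⇒n12  ** P0@[22:23],P4@[21:23]
[24] read 'c'  n12⇒n0 ·f
[25] read 'a'  n0⇒n5  ** P7@[25:25]
[26] read 'd'  n5⇒n6  ** P2@[25:26]
[27] read 'c'  n6⇒n13  ** P5@[25:27]
[28] read 'd'  n13⇒n3 ·f
[29] read 'c'  n3⇒n0 ·f
[30] read 'b'  n0⇒n1
[31] read 'd'  n1⇒n2  ** P0@[30:31]
[32] read 'a'  n2⇒n7  ** P1@[31:32],P7@[32:32]
[33] read 'd'  n7⇒n6 ·f  ** P2@[32:33]
[34] read 'd'  n6⇒n3 ·f
[35] read 'a'  n3⇒n4  ** P1@[34:35],P7@[35:35]
[36] read 'b'  n4⇒n11 ·f
[37] read 'd'  n11⇒n12  ** P0@[36:37],P4@[35:37]
[38] read 'a'  n12⇒n7 ·f  ** P1@[37:38],P7@[38:38]
[39] read 'a'  n7⇒n8  ** P7@[39:39]
[40] read 'b'  n8⇒n9
[41] read 'c'  n9⇒n10  ** P3@[36:41]
[42] read 'a'  n10⇒n5 ·f  ** P7@[42:42]
[43] read 'd'  n5⇒n6  ** P2@[42:43]
[44] read 'd'  n6⇒n3 ·f
[45] read 'd'  n3⇒n3 ·f
[46] read 'c'  n3⇒n0 ·f
[47] read 'a'  n0⇒n5  ** P7@[47:47]
[48] read 'd'  n5⇒n6  ** P2@[47:48]
[49] read 'a'  n6⇒n4 ·f  ** P1@[48:49],P7@[49:49]
[50] read 'b'  n4⇒n11 ·f
[51] read 'd'  n11⇒n12  ** P0@[50:51],P4@[49:51]
[52] read 'a'  n12⇒n7 ·f  ** P1@[51:52],P7@[52:52]
[53] read 'a'  n7⇒n8  ** P7@[53:53]
[54] read 'b'  n8⇒n9
[55] read 'c'  n9⇒n10  ** P3@[50:55]
[56] read 'b'  n10⇒n1 ·f
[57] read 'b'  n1⇒n1 ·f
[58] read 'd'  n1⇒n2  ** P0@[57:58]
[59] read 'b'  n2⇒n1 ·f
[60] read 'd'  n1⇒n2  ** P0@[59:60]
[61] read 'a'  n2⇒n7  ** P1@[60:61],P7@[61:61]
[62] read 'a'  n7⇒n8  ** P7@[62:62]

Matches: [[1,1],[1,7],[3,7],[4,7],[8,7],[10,7],[14,0],[15,1],[15,7],[16,7],[17,2],[18,5],[20,1],[20,7],[21,7],[23,0],[23,4],[25,7],[26,2],[27,5],[31,0],[32,1],[32,7],[33,2],[35,1],[35,7],[37,0],[37,4],[38,1],[38,7],[39,7],[41,3],[42,7],[43,2],[47,7],[48,2],[49,1],[49,7],[51,0],[51,4],[52,1],[52,7],[53,7],[55,3],[58,0],[60,0],[61,1],[61,7],[62,7]]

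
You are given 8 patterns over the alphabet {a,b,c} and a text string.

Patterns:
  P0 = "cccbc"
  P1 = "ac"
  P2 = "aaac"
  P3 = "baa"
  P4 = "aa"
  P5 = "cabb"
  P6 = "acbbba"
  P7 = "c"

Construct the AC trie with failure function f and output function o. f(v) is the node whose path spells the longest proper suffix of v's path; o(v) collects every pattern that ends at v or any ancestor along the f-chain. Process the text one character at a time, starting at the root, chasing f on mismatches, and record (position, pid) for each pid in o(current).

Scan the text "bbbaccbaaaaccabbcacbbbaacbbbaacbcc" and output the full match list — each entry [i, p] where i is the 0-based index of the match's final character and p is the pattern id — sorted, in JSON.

Build automaton:
Trie nodes:
  n0 'ε': a→6 b→11 c→1
  n1 'c': a→14 c→2  ←P7
  n2 'cc': c→3
  n3 'ccc': b→4
  n4 'cccb': c→5
  n5 'cccbc': ·  ←P0
  n6 'a': a→8 c→7
  n7 'ac': b→17  ←P1
  n8 'aa': a→9  ←P4
  n9 'aaa': c→10
  n10 'aaac': ·  ←P2
  n11 'b': a→12
  n12 'ba': a→13
  n13 'baa': ·  ←P3
  n14 'ca': b→15
  n15 'cab': b→16
  n16 'cabb': ·  ←P5
  n17 'acb': b→18
  n18 'acbb': b→19
  n19 'acbbb': a→20
  n20 'acbbba': ·  ←P6

BFS fail/out derivation:
  fail(1) 'c': from fail(0)=0 chase 'c': 0 ⇒ 0;  out={7}∪out(0)={7}
  fail(6) 'a': from fail(0)=0 chase 'a': 0 ⇒ 0;  out=∅∪out(0)=∅
  fail(11) 'b': from fail(0)=0 chase 'b': 0 ⇒ 0;  out=∅∪out(0)=∅
  fail(2) 'cc': from fail(1)=0 chase 'c': 0 ⇒ 1;  out=∅∪out(1)={7}
  fail(7) 'ac': from fail(6)=0 chase 'c': 0 ⇒ 1;  out={1}∪out(1)={1,7}
  fail(8) 'aa': from fail(6)=0 chase 'a': 0 ⇒ 6;  out={4}∪out(6)={4}
  fail(12) 'ba': from fail(11)=0 chase 'a': 0 ⇒ 6;  out=∅∪out(6)=∅
  fail(14) 'ca': from fail(1)=0 chase 'a': 0 ⇒ 6;  out=∅∪out(6)=∅
  fail(3) 'ccc': from fail(2)=1 chase 'c': 1 ⇒ 2;  out=∅∪out(2)={7}
  fail(9) 'aaa': from fail(8)=6 chase 'a': 6 ⇒ 8;  out=∅∪out(8)={4}
  fail(13) 'baa': from fail(12)=6 chase 'a': 6 ⇒ 8;  out={3}∪out(8)={3,4}
  fail(15) 'cab': from fail(14)=6 chase 'b': 6→0 ⇒ 11;  out=∅∪out(11)=∅
  fail(17) 'acb': from fail(7)=1 chase 'b': 1→0 ⇒ 11;  out=∅∪out(11)=∅
  fail(4) 'cccb': from fail(3)=2 chase 'b': 2→1→0 ⇒ 11;  out=∅∪out(11)=∅
  fail(10) 'aaac': from fail(9)=8 chase 'c': 8→6 ⇒ 7;  out={2}∪out(7)={1,2,7}
  fail(16) 'cabb': from fail(15)=11 chase 'b': 11→0 ⇒ 11;  out={5}∪out(11)={5}
  fail(18) 'acbb': from fail(17)=11 chase 'b': 11→0 ⇒ 11;  out=∅∪out(11)=∅
  fail(5) 'cccbc': from fail(4)=11 chase 'c': 11→0 ⇒ 1;  out={0}∪out(1)={0,7}
  fail(19) 'acbbb': from fail(18)=11 chase 'b': 11→0 ⇒ 11;  out=∅∪out(11)=∅
  fail(20) 'acbbba': from fail(19)=11 chase 'a': 11 ⇒ 12;  out={6}∪out(12)={6}

Run:
[0] read 'b'  n0⇒n11
[1] read 'b'  n11⇒n11 (via fail)
[2] read 'b'  n11⇒n11 (via fail)
[3] read 'a'  n11⇒n12
[4] read 'c'  n12⇒n7 (via fail)  ** P1@[3:4],P7@[4:4]
[5] read 'c'  n7⇒n2 (via fail)  ** P7@[5:5]
[6] read 'b'  n2⇒n11 (via fail)
[7] read 'a'  n11⇒n12
[8] read 'a'  n12⇒n13  ** P3@[6:8],P4@[7:8]
[9] read 'a'  n13⇒n9 (via fail)  ** P4@[8:9]
[10] read 'a'  n9⇒n9 (via fail)  ** P4@[9:10]
[11] read 'c'  n9⇒n10  ** P1@[10:11],P2@[8:11],P7@[11:11]
[12] read 'c'  n10⇒n2 (via fail)  ** P7@[12:12]
[13] read 'a'  n2⇒n14 (via fail)
[14] read 'b'  n14⇒n15
[15] read 'b'  n15⇒n16  ** P5@[12:15]
[16] read 'c'  n16⇒n1 (via fail)  ** P7@[16:16]
[17] read 'a'  n1⇒n14
[18] read 'c'  n14⇒n7 (via fail)  ** P1@[17:18],P7@[18:18]
[19] read 'b'  n7⇒n17
[20] read 'b'  n17⇒n18
[21] read 'b'  n18⇒n19
[22] read 'a'  n19⇒n20  ** P6@[17:22]
[23] read 'a'  n20⇒n13 (via fail)  ** P3@[21:23],P4@[22:23]
[24] read 'c'  n13⇒n7 (via fail)  ** P1@[23:24],P7@[24:24]
[25] read 'b'  n7⇒n17
[26] read 'b'  n17⇒n18
[27] read 'b'  n18⇒n19
[28] read 'a'  n19⇒n20  ** P6@[23:28]
[29] read 'a'  n20⇒n13 (via fail)  ** P3@[27:29],P4@[28:29]
[30] read 'c'  n13⇒n7 (via fail)  ** P1@[29:30],P7@[30:30]
[31] read 'b'  n7⇒n17
[32] read 'c'  n17⇒n1 (via fail)  ** P7@[32:32]
[33] read 'c'  n1⇒n2  ** P7@[33:33]

Result: [[4,1],[4,7],[5,7],[8,3],[8,4],[9,4],[10,4],[11,1],[11,2],[11,7],[12,7],[15,5],[16,7],[18,1],[18,7],[22,6],[23,3],[23,4],[24,1],[24,7],[28,6],[29,3],[29,4],[30,1],[30,7],[32,7],[33,7]]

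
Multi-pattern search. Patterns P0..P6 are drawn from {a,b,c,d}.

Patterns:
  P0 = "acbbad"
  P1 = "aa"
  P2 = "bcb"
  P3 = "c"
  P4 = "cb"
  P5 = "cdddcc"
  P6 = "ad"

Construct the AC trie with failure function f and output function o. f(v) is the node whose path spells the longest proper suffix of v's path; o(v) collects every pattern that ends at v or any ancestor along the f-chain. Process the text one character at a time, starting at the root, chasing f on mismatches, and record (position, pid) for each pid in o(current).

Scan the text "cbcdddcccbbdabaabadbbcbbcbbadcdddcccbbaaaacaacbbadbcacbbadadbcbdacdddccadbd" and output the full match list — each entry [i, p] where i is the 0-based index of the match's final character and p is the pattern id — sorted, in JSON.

Construct AC machine:
Trie nodes:
  n0 'ε': a→1 b→8 c→11
  n1 'a': a→7 c→2 d→18
  n2 'ac': b→3
  n3 'acb': b→4
  n4 'acbb': a→5
  n5 'acbba': d→6
  n6 'acbbad': ·  [P0 ends]
  n7 'aa': ·  [P1 ends]
  n8 'b': c→9
  n9 'bc': b→10
  n10 'bcb': ·  [P2 ends]
  n11 'c': b→12 d→13  [P3 ends]
  n12 'cb': ·  [P4 ends]
  n13 'cd': d→14
  n14 'cdd': d→15
  n15 'cddd': c→16
  n16 'cdddc': c→17
  n17 'cdddcc': ·  [P5 ends]
  n18 'ad': ·  [P6 ends]

BFS fail/out derivation:
  n1('a'): parent n0 fail=0; on 'a' 0 → fail=0;  out ∅∪∅=∅
  n8('b'): parent n0 fail=0; on 'b' 0 → fail=0;  out ∅∪∅=∅
  n11('c'): parent n0 fail=0; on 'c' 0 → fail=0;  out {3}∪∅={3}
  n2('ac'): parent n1 fail=0; on 'c' 0 → fail=11;  out ∅∪{3}={3}
  n7('aa'): parent n1 fail=0; on 'a' 0 → fail=1;  out {1}∪∅={1}
  n9('bc'): parent n8 fail=0; on 'c' 0 → fail=11;  out ∅∪{3}={3}
  n12('cb'): parent n11 fail=0; on 'b' 0 → fail=8;  out {4}∪∅={4}
  n13('cd'): parent n11 fail=0; on 'd' 0 → fail=0;  out ∅∪∅=∅
  n18('ad'): parent n1 fail=0; on 'd' 0 → fail=0;  out {6}∪∅={6}
  n3('acb'): parent n2 fail=11; on 'b' 11 → fail=12;  out ∅∪{4}={4}
  n10('bcb'): parent n9 fail=11; on 'b' 11 → fail=12;  out {2}∪{4}={2,4}
  n14('cdd'): parent n13 fail=0; on 'd' 0 → fail=0;  out ∅∪∅=∅
  n4('acbb'): parent n3 fail=12; on 'b' 12→8→0 → fail=8;  out ∅∪∅=∅
  n15('cddd'): parent n14 fail=0; on 'd' 0 → fail=0;  out ∅∪∅=∅
  n5('acbba'): parent n4 fail=8; on 'a' 8→0 → fail=1;  out ∅∪∅=∅
  n16('cdddc'): parent n15 fail=0; on 'c' 0 → fail=11;  out ∅∪{3}={3}
  n6('acbbad'): parent n5 fail=1; on 'd' 1 → fail=18;  out {0}∪{6}={0,6}
  n17('cdddcc'): parent n16 fail=11; on 'c' 11→0 → fail=11;  out {5}∪{3}={3,5}

Text stream:
pos 0 'c': at 11  ** P3@[0:0]
pos 1 'b': at 12  ** P4@[0:1]
pos 2 'c': at 9 (via fail)  ** P3@[2:2]
pos 3 'd': at 13 (via fail)
pos 4 'd': at 14
pos 5 'd': at 15
pos 6 'c': at 16  ** P3@[6:6]
pos 7 'c': at 17  ** P3@[7:7],P5@[2:7]
pos 8 'c': at 11 (via fail)  ** P3@[8:8]
pos 9 'b': at 12  ** P4@[8:9]
pos 10 'b': at 8 (via fail)
pos 11 'd': at 0 (via fail)
pos 12 'a': at 1
pos 13 'b': at 8 (via fail)
pos 14 'a': at 1 (via fail)
pos 15 'a': at 7  ** P1@[14:15]
pos 16 'b': at 8 (via fail)
pos 17 'a': at 1 (via fail)
pos 18 'd': at 18  ** P6@[17:18]
pos 19 'b': at 8 (via fail)
pos 20 'b': at 8 (via fail)
pos 21 'c': at 9  ** P3@[21:21]
pos 22 'b': at 10  ** P2@[20:22],P4@[21:22]
pos 23 'b': at 8 (via fail)
pos 24 'c': at 9  ** P3@[24:24]
pos 25 'b': at 10  ** P2@[23:25],P4@[24:25]
pos 26 'b': at 8 (via fail)
pos 27 'a': at 1 (via fail)
pos 28 'd': at 18  ** P6@[27:28]
pos 29 'c': at 11 (via fail)  ** P3@[29:29]
pos 30 'd': at 13
pos 31 'd': at 14
pos 32 'd': at 15
pos 33 'c': at 16  ** P3@[33:33]
pos 34 'c': at 17  ** P3@[34:34],P5@[29:34]
pos 35 'c': at 11 (via fail)  ** P3@[35:35]
pos 36 'b': at 12  ** P4@[35:36]
pos 37 'b': at 8 (via fail)
pos 38 'a': at 1 (via fail)
pos 39 'a': at 7  ** P1@[38:39]
pos 40 'a': at 7 (via fail)  ** P1@[39:40]
pos 41 'a': at 7 (via fail)  ** P1@[40:41]
pos 42 'c': at 2 (via fail)  ** P3@[42:42]
pos 43 'a': at 1 (via fail)
pos 44 'a': at 7  ** P1@[43:44]
pos 45 'c': at 2 (via fail)  ** P3@[45:45]
pos 46 'b': at 3  ** P4@[45:46]
pos 47 'b': at 4
pos 48 'a': at 5
pos 49 'd': at 6  ** P0@[44:49],P6@[48:49]
pos 50 'b': at 8 (via fail)
pos 51 'c': at 9  ** P3@[51:51]
pos 52 'a': at 1 (via fail)
pos 53 'c': at 2  ** P3@[53:53]
pos 54 'b': at 3  ** P4@[53:54]
pos 55 'b': at 4
pos 56 'a': at 5
pos 57 'd': at 6  ** P0@[52:57],P6@[56:57]
pos 58 'a': at 1 (via fail)
pos 59 'd': at 18  ** P6@[58:59]
pos 60 'b': at 8 (via fail)
pos 61 'c': at 9  ** P3@[61:61]
pos 62 'b': at 10  ** P2@[60:62],P4@[61:62]
pos 63 'd': at 0 (via fail)
pos 64 'a': at 1
pos 65 'c': at 2  ** P3@[65:65]
pos 66 'd': at 13 (via fail)
pos 67 'd': at 14
pos 68 'd': at 15
pos 69 'c': at 16  ** P3@[69:69]
pos 70 'c': at 17  ** P3@[70:70],P5@[65:70]
pos 71 'a': at 1 (via fail)
pos 72 'd': at 18  ** P6@[71:72]
pos 73 'b': at 8 (via fail)
pos 74 'd': at 0 (via fail)

Result: [[0,3],[1,4],[2,3],[6,3],[7,3],[7,5],[8,3],[9,4],[15,1],[18,6],[21,3],[22,2],[22,4],[24,3],[25,2],[25,4],[28,6],[29,3],[33,3],[34,3],[34,5],[35,3],[36,4],[39,1],[40,1],[41,1],[42,3],[44,1],[45,3],[46,4],[49,0],[49,6],[51,3],[53,3],[54,4],[57,0],[57,6],[59,6],[61,3],[62,2],[62,4],[65,3],[69,3],[70,3],[70,5],[72,6]]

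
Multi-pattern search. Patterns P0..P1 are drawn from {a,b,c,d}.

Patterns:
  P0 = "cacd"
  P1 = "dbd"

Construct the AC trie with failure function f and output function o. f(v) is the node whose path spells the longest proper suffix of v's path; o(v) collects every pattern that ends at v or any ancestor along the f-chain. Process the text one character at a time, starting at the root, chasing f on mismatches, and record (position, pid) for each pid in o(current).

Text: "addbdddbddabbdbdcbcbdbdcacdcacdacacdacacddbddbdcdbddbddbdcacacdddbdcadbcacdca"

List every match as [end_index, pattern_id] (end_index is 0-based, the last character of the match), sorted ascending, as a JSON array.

Build automaton:
Trie (insert patterns):
  0='ε' goto c→1 d→5
  1='c' goto a→2
  2='ca' goto c→3
  3='cac' goto d→4
  4='cacd' goto ·  [P0 ends]
  5='d' goto b→6
  6='db' goto d→7
  7='dbd' goto ·  [P1 ends]

BFS fail/out derivation:
  fail(1) 'c': from fail(0)=0 chase 'c': 0 ⇒ 0;  out=∅∪out(0)=∅
  fail(5) 'd': from fail(0)=0 chase 'd': 0 ⇒ 0;  out=∅∪out(0)=∅
  fail(2) 'ca': from fail(1)=0 chase 'a': 0 ⇒ 0;  out=∅∪out(0)=∅
  fail(6) 'db': from fail(5)=0 chase 'b': 0 ⇒ 0;  out=∅∪out(0)=∅
  fail(3) 'cac': from fail(2)=0 chase 'c': 0 ⇒ 1;  out=∅∪out(1)=∅
  fail(7) 'dbd': from fail(6)=0 chase 'd': 0 ⇒ 5;  out={1}∪out(5)={1}
  fail(4) 'cacd': from fail(3)=1 chase 'd': 1→0 ⇒ 5;  out={0}∪out(5)={0}

Scan:
[0] read 'a'  n0⇒n0
[1] read 'd'  n0⇒n5
[2] read 'd'  n5⇒n5 ·f
[3] read 'b'  n5⇒n6
[4] read 'd'  n6⇒n7  → match P1@[2:4]
[5] read 'd'  n7⇒n5 ·f
[6] read 'd'  n5⇒n5 ·f
[7] read 'b'  n5⇒n6
[8] read 'd'  n6⇒n7  → match P1@[6:8]
[9] read 'd'  n7⇒n5 ·f
[10] read 'a'  n5⇒n0 ·f
[11] read 'b'  n0⇒n0
[12] read 'b'  n0⇒n0
[13] read 'd'  n0⇒n5
[14] read 'b'  n5⇒n6
[15] read 'd'  n6⇒n7  → match P1@[13:15]
[16] read 'c'  n7⇒n1 ·f
[17] read 'b'  n1⇒n0 ·f
[18] read 'c'  n0⇒n1
[19] read 'b'  n1⇒n0 ·f
[20] read 'd'  n0⇒n5
[21] read 'b'  n5⇒n6
[22] read 'd'  n6⇒n7  → match P1@[20:22]
[23] read 'c'  n7⇒n1 ·f
[24] read 'a'  n1⇒n2
[25] read 'c'  n2⇒n3
[26] read 'd'  n3⇒n4  → match P0@[23:26]
[27] read 'c'  n4⇒n1 ·f
[28] read 'a'  n1⇒n2
[29] read 'c'  n2⇒n3
[30] read 'd'  n3⇒n4  → match P0@[27:30]
[31] read 'a'  n4⇒n0 ·f
[32] read 'c'  n0⇒n1
[33] read 'a'  n1⇒n2
[34] read 'c'  n2⇒n3
[35] read 'd'  n3⇒n4  → match P0@[32:35]
[36] read 'a'  n4⇒n0 ·f
[37] read 'c'  n0⇒n1
[38] read 'a'  n1⇒n2
[39] read 'c'  n2⇒n3
[40] read 'd'  n3⇒n4  → match P0@[37:40]
[41] read 'd'  n4⇒n5 ·f
[42] read 'b'  n5⇒n6
[43] read 'd'  n6⇒n7  → match P1@[41:43]
[44] read 'd'  n7⇒n5 ·f
[45] read 'b'  n5⇒n6
[46] read 'd'  n6⇒n7  → match P1@[44:46]
[47] read 'c'  n7⇒n1 ·f
[48] read 'd'  n1⇒n5 ·f
[49] read 'b'  n5⇒n6
[50] read 'd'  n6⇒n7  → match P1@[48:50]
[51] read 'd'  n7⇒n5 ·f
[52] read 'b'  n5⇒n6
[53] read 'd'  n6⇒n7  → match P1@[51:53]
[54] read 'd'  n7⇒n5 ·f
[55] read 'b'  n5⇒n6
[56] read 'd'  n6⇒n7  → match P1@[54:56]
[57] read 'c'  n7⇒n1 ·f
[58] read 'a'  n1⇒n2
[59] read 'c'  n2⇒n3
[60] read 'a'  n3⇒n2 ·f
[61] read 'c'  n2⇒n3
[62] read 'd'  n3⇒n4  → match P0@[59:62]
[63] read 'd'  n4⇒n5 ·f
[64] read 'd'  n5⇒n5 ·f
[65] read 'b'  n5⇒n6
[66] read 'd'  n6⇒n7  → match P1@[64:66]
[67] read 'c'  n7⇒n1 ·f
[68] read 'a'  n1⇒n2
[69] read 'd'  n2⇒n5 ·f
[70] read 'b'  n5⇒n6
[71] read 'c'  n6⇒n1 ·f
[72] read 'a'  n1⇒n2
[73] read 'c'  n2⇒n3
[74] read 'd'  n3⇒n4  → match P0@[71:74]
[75] read 'c'  n4⇒n1 ·f
[76] read 'a'  n1⇒n2

Result: [[4,1],[8,1],[15,1],[22,1],[26,0],[30,0],[35,0],[40,0],[43,1],[46,1],[50,1],[53,1],[56,1],[62,0],[66,1],[74,0]]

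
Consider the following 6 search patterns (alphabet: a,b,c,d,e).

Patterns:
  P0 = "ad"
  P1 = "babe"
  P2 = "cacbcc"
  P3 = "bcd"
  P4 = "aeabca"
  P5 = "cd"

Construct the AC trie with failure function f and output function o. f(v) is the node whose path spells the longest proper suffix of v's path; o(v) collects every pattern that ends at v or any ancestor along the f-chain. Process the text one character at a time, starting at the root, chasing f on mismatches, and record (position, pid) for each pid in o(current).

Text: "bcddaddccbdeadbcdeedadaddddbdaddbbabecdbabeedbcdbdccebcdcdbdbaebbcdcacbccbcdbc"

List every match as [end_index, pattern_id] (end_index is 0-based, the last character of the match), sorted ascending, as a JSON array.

Build automaton:
Trie (insert patterns):
  n0 'ε': a→1 b→3 c→7
  n1 'a': d→2 e→15
  n2 'ad': ·  [P0 ends]
  n3 'b': a→4 c→13
  n4 'ba': b→5
  n5 'bab': e→6
  n6 'babe': ·  [P1 ends]
  n7 'c': a→8 d→20
  n8 'ca': c→9
  n9 'cac': b→10
  n10 'cacb': c→11
  n11 'cacbc': c→12
  n12 'cacbcc': ·  [P2 ends]
  n13 'bc': d→14
  n14 'bcd': ·  [P3 ends]
  n15 'ae': a→16
  n16 'aea': b→17
  n17 'aeab': c→18
  n18 'aeabc': a→19
  n19 'aeabca': ·  [P4 ends]
  n20 'cd': ·  [P5 ends]

BFS fail/out derivation:
  fail(1) 'a': from fail(0)=0 chase 'a': 0 ⇒ 0;  out=∅∪out(0)=∅
  fail(3) 'b': from fail(0)=0 chase 'b': 0 ⇒ 0;  out=∅∪out(0)=∅
  fail(7) 'c': from fail(0)=0 chase 'c': 0 ⇒ 0;  out=∅∪out(0)=∅
  fail(2) 'ad': from fail(1)=0 chase 'd': 0 ⇒ 0;  out={0}∪out(0)={0}
  fail(4) 'ba': from fail(3)=0 chase 'a': 0 ⇒ 1;  out=∅∪out(1)=∅
  fail(8) 'ca': from fail(7)=0 chase 'a': 0 ⇒ 1;  out=∅∪out(1)=∅
  fail(13) 'bc': from fail(3)=0 chase 'c': 0 ⇒ 7;  out=∅∪out(7)=∅
  fail(15) 'ae': from fail(1)=0 chase 'e': 0 ⇒ 0;  out=∅∪out(0)=∅
  fail(20) 'cd': from fail(7)=0 chase 'd': 0 ⇒ 0;  out={5}∪out(0)={5}
  fail(5) 'bab': from fail(4)=1 chase 'b': 1→0 ⇒ 3;  out=∅∪out(3)=∅
  fail(9) 'cac': from fail(8)=1 chase 'c': 1→0 ⇒ 7;  out=∅∪out(7)=∅
  fail(14) 'bcd': from fail(13)=7 chase 'd': 7 ⇒ 20;  out={3}∪out(20)={3,5}
  fail(16) 'aea': from fail(15)=0 chase 'a': 0 ⇒ 1;  out=∅∪out(1)=∅
  fail(6) 'babe': from fail(5)=3 chase 'e': 3→0 ⇒ 0;  out={1}∪out(0)={1}
  fail(10) 'cacb': from fail(9)=7 chase 'b': 7→0 ⇒ 3;  out=∅∪out(3)=∅
  fail(17) 'aeab': from fail(16)=1 chase 'b': 1→0 ⇒ 3;  out=∅∪out(3)=∅
  fail(11) 'cacbc': from fail(10)=3 chase 'c': 3 ⇒ 13;  out=∅∪out(13)=∅
  fail(18) 'aeabc': from fail(17)=3 chase 'c': 3 ⇒ 13;  out=∅∪out(13)=∅
  fail(12) 'cacbcc': from fail(11)=13 chase 'c': 13→7→0 ⇒ 7;  out={2}∪out(7)={2}
  fail(19) 'aeabca': from fail(18)=13 chase 'a': 13→7 ⇒ 8;  out={4}∪out(8)={4}

Scan:
pos 0 'b': at 3
pos 1 'c': at 13
pos 2 'd': at 14  emit P3@[0:2],P5@[1:2]
pos 3 'd': at 0 (fail-walked)
pos 4 'a': at 1
pos 5 'd': at 2  emit P0@[4:5]
pos 6 'd': at 0 (fail-walked)
pos 7 'c': at 7
pos 8 'c': at 7 (fail-walked)
pos 9 'b': at 3 (fail-walked)
pos 10 'd': at 0 (fail-walked)
pos 11 'e': at 0
pos 12 'a': at 1
pos 13 'd': at 2  emit P0@[12:13]
pos 14 'b': at 3 (fail-walked)
pos 15 'c': at 13
pos 16 'd': at 14  emit P3@[14:16],P5@[15:16]
pos 17 'e': at 0 (fail-walked)
pos 18 'e': at 0
pos 19 'd': at 0
pos 20 'a': at 1
pos 21 'd': at 2  emit P0@[20:21]
pos 22 'a': at 1 (fail-walked)
pos 23 'd': at 2  emit P0@[22:23]
pos 24 'd': at 0 (fail-walked)
pos 25 'd': at 0
pos 26 'd': at 0
pos 27 'b': at 3
pos 28 'd': at 0 (fail-walked)
pos 29 'a': at 1
pos 30 'd': at 2  emit P0@[29:30]
pos 31 'd': at 0 (fail-walked)
pos 32 'b': at 3
pos 33 'b': at 3 (fail-walked)
pos 34 'a': at 4
pos 35 'b': at 5
pos 36 'e': at 6  emit P1@[33:36]
pos 37 'c': at 7 (fail-walked)
pos 38 'd': at 20  emit P5@[37:38]
pos 39 'b': at 3 (fail-walked)
pos 40 'a': at 4
pos 41 'b': at 5
pos 42 'e': at 6  emit P1@[39:42]
pos 43 'e': at 0 (fail-walked)
pos 44 'd': at 0
pos 45 'b': at 3
pos 46 'c': at 13
pos 47 'd': at 14  emit P3@[45:47],P5@[46:47]
pos 48 'b': at 3 (fail-walked)
pos 49 'd': at 0 (fail-walked)
pos 50 'c': at 7
pos 51 'c': at 7 (fail-walked)
pos 52 'e': at 0 (fail-walked)
pos 53 'b': at 3
pos 54 'c': at 13
pos 55 'd': at 14  emit P3@[53:55],P5@[54:55]
pos 56 'c': at 7 (fail-walked)
pos 57 'd': at 20  emit P5@[56:57]
pos 58 'b': at 3 (fail-walked)
pos 59 'd': at 0 (fail-walked)
pos 60 'b': at 3
pos 61 'a': at 4
pos 62 'e': at 15 (fail-walked)
pos 63 'b': at 3 (fail-walked)
pos 64 'b': at 3 (fail-walked)
pos 65 'c': at 13
pos 66 'd': at 14  emit P3@[64:66],P5@[65:66]
pos 67 'c': at 7 (fail-walked)
pos 68 'a': at 8
pos 69 'c': at 9
pos 70 'b': at 10
pos 71 'c': at 11
pos 72 'c': at 12  emit P2@[67:72]
pos 73 'b': at 3 (fail-walked)
pos 74 'c': at 13
pos 75 'd': at 14  emit P3@[73:75],P5@[74:75]
pos 76 'b': at 3 (fail-walked)
pos 77 'c': at 13

Result: [[2,3],[2,5],[5,0],[13,0],[16,3],[16,5],[21,0],[23,0],[30,0],[36,1],[38,5],[42,1],[47,3],[47,5],[55,3],[55,5],[57,5],[66,3],[66,5],[72,2],[75,3],[75,5]]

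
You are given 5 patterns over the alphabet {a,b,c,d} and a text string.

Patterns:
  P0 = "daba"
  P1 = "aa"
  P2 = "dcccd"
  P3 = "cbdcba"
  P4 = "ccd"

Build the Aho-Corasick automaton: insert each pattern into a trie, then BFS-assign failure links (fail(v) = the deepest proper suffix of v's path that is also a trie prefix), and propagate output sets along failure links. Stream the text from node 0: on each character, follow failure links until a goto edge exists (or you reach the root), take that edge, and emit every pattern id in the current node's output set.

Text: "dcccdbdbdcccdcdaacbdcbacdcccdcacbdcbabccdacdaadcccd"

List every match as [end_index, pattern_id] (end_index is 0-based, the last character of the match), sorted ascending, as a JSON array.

Build automaton:
Trie (insert patterns):
  n0 'ε': a→5 c→11 d→1
  n1 'd': a→2 c→7
  n2 'da': b→3
  n3 'dab': a→4
  n4 'daba': ·  [P0 ends]
  n5 'a': a→6
  n6 'aa': ·  [P1 ends]
  n7 'dc': c→8
  n8 'dcc': c→9
  n9 'dccc': d→10
  n10 'dcccd': ·  [P2 ends]
  n11 'c': b→12 c→17
  n12 'cb': d→13
  n13 'cbd': c→14
  n14 'cbdc': b→15
  n15 'cbdcb': a→16
  n16 'cbdcba': ·  [P3 ends]
  n17 'cc': d→18
  n18 'ccd': ·  [P4 ends]

BFS fail/out derivation:
  n1('d'): parent n0 fail=0; on 'd' 0 → fail=0;  out ∅∪∅=∅
  n5('a'): parent n0 fail=0; on 'a' 0 → fail=0;  out ∅∪∅=∅
  n11('c'): parent n0 fail=0; on 'c' 0 → fail=0;  out ∅∪∅=∅
  n2('da'): parent n1 fail=0; on 'a' 0 → fail=5;  out ∅∪∅=∅
  n6('aa'): parent n5 fail=0; on 'a' 0 → fail=5;  out {1}∪∅={1}
  n7('dc'): parent n1 fail=0; on 'c' 0 → fail=11;  out ∅∪∅=∅
  n12('cb'): parent n11 fail=0; on 'b' 0 → fail=0;  out ∅∪∅=∅
  n17('cc'): parent n11 fail=0; on 'c' 0 → fail=11;  out ∅∪∅=∅
  n3('dab'): parent n2 fail=5; on 'b' 5→0 → fail=0;  out ∅∪∅=∅
  n8('dcc'): parent n7 fail=11; on 'c' 11 → fail=17;  out ∅∪∅=∅
  n13('cbd'): parent n12 fail=0; on 'd' 0 → fail=1;  out ∅∪∅=∅
  n18('ccd'): parent n17 fail=11; on 'd' 11→0 → fail=1;  out {4}∪∅={4}
  n4('daba'): parent n3 fail=0; on 'a' 0 → fail=5;  out {0}∪∅={0}
  n9('dccc'): parent n8 fail=17; on 'c' 17→11 → fail=17;  out ∅∪∅=∅
  n14('cbdc'): parent n13 fail=1; on 'c' 1 → fail=7;  out ∅∪∅=∅
  n10('dcccd'): parent n9 fail=17; on 'd' 17 → fail=18;  out {2}∪{4}={2,4}
  n15('cbdcb'): parent n14 fail=7; on 'b' 7→11 → fail=12;  out ∅∪∅=∅
  n16('cbdcba'): parent n15 fail=12; on 'a' 12→0 → fail=5;  out {3}∪∅={3}

Scan:
pos 0 'd': at 1
pos 1 'c': at 7
pos 2 'c': at 8
pos 3 'c': at 9
pos 4 'd': at 10  emit P2@[0:4],P4@[2:4]
pos 5 'b': at 0 (fail-walked)
pos 6 'd': at 1
pos 7 'b': at 0 (fail-walked)
pos 8 'd': at 1
pos 9 'c': at 7
pos 10 'c': at 8
pos 11 'c': at 9
pos 12 'd': at 10  emit P2@[8:12],P4@[10:12]
pos 13 'c': at 7 (fail-walked)
pos 14 'd': at 1 (fail-walked)
pos 15 'a': at 2
pos 16 'a': at 6 (fail-walked)  emit P1@[15:16]
pos 17 'c': at 11 (fail-walked)
pos 18 'b': at 12
pos 19 'd': at 13
pos 20 'c': at 14
pos 21 'b': at 15
pos 22 'a': at 16  emit P3@[17:22]
pos 23 'c': at 11 (fail-walked)
pos 24 'd': at 1 (fail-walked)
pos 25 'c': at 7
pos 26 'c': at 8
pos 27 'c': at 9
pos 28 'd': at 10  emit P2@[24:28],P4@[26:28]
pos 29 'c': at 7 (fail-walked)
pos 30 'a': at 5 (fail-walked)
pos 31 'c': at 11 (fail-walked)
pos 32 'b': at 12
pos 33 'd': at 13
pos 34 'c': at 14
pos 35 'b': at 15
pos 36 'a': at 16  emit P3@[31:36]
pos 37 'b': at 0 (fail-walked)
pos 38 'c': at 11
pos 39 'c': at 17
pos 40 'd': at 18  emit P4@[38:40]
pos 41 'a': at 2 (fail-walked)
pos 42 'c': at 11 (fail-walked)
pos 43 'd': at 1 (fail-walked)
pos 44 'a': at 2
pos 45 'a': at 6 (fail-walked)  emit P1@[44:45]
pos 46 'd': at 1 (fail-walked)
pos 47 'c': at 7
pos 48 'c': at 8
pos 49 'c': at 9
pos 50 'd': at 10  emit P2@[46:50],P4@[48:50]

Matches: [[4,2],[4,4],[12,2],[12,4],[16,1],[22,3],[28,2],[28,4],[36,3],[40,4],[45,1],[50,2],[50,4]]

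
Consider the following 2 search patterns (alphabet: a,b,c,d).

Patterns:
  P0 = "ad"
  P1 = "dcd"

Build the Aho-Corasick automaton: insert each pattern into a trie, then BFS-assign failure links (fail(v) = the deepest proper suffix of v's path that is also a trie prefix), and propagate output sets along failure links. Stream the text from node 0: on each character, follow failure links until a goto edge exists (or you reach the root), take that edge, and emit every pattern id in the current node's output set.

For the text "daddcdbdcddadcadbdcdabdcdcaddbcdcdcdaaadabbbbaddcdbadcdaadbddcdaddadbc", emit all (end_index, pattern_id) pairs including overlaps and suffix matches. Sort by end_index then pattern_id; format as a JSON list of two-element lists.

Build:
Trie (insert patterns):
  0='ε' goto a→1 d→3
  1='a' goto d→2
  2='ad' goto ·  [P0 ends]
  3='d' goto c→4
  4='dc' goto d→5
  5='dcd' goto ·  [P1 ends]

Failure links (BFS by depth):
  n1('a'): parent n0 fail=0; on 'a' 0 → fail=0;  out ∅∪∅=∅
  n3('d'): parent n0 fail=0; on 'd' 0 → fail=0;  out ∅∪∅=∅
  n2('ad'): parent n1 fail=0; on 'd' 0 → fail=3;  out {0}∪∅={0}
  n4('dc'): parent n3 fail=0; on 'c' 0 → fail=0;  out ∅∪∅=∅
  n5('dcd'): parent n4 fail=0; on 'd' 0 → fail=3;  out {1}∪∅={1}

Run:
i=0 'd': node 0→3
i=1 'a': node 3→1 (via fail)
i=2 'd': node 1→2  emit P0@[1:2]
i=3 'd': node 2→3 (via fail)
i=4 'c': node 3→4
i=5 'd': node 4→5  emit P1@[3:5]
i=6 'b': node 5→0 (via fail)
i=7 'd': node 0→3
i=8 'c': node 3→4
i=9 'd': node 4→5  emit P1@[7:9]
i=10 'd': node 5→3 (via fail)
i=11 'a': node 3→1 (via fail)
i=12 'd': node 1→2  emit P0@[11:12]
i=13 'c': node 2→4 (via fail)
i=14 'a': node 4→1 (via fail)
i=15 'd': node 1→2  emit P0@[14:15]
i=16 'b': node 2→0 (via fail)
i=17 'd': node 0→3
i=18 'c': node 3→4
i=19 'd': node 4→5  emit P1@[17:19]
i=20 'a': node 5→1 (via fail)
i=21 'b': node 1→0 (via fail)
i=22 'd': node 0→3
i=23 'c': node 3→4
i=24 'd': node 4→5  emit P1@[22:24]
i=25 'c': node 5→4 (via fail)
i=26 'a': node 4→1 (via fail)
i=27 'd': node 1→2  emit P0@[26:27]
i=28 'd': node 2→3 (via fail)
i=29 'b': node 3→0 (via fail)
i=30 'c': node 0→0
i=31 'd': node 0→3
i=32 'c': node 3→4
i=33 'd': node 4→5  emit P1@[31:33]
i=34 'c': node 5→4 (via fail)
i=35 'd': node 4→5  emit P1@[33:35]
i=36 'a': node 5→1 (via fail)
i=37 'a': node 1→1 (via fail)
i=38 'a': node 1→1 (via fail)
i=39 'd': node 1→2  emit P0@[38:39]
i=40 'a': node 2→1 (via fail)
i=41 'b': node 1→0 (via fail)
i=42 'b': node 0→0
i=43 'b': node 0→0
i=44 'b': node 0→0
i=45 'a': node 0→1
i=46 'd': node 1→2  emit P0@[45:46]
i=47 'd': node 2→3 (via fail)
i=48 'c': node 3→4
i=49 'd': node 4→5  emit P1@[47:49]
i=50 'b': node 5→0 (via fail)
i=51 'a': node 0→1
i=52 'd': node 1→2  emit P0@[51:52]
i=53 'c': node 2→4 (via fail)
i=54 'd': node 4→5  emit P1@[52:54]
i=55 'a': node 5→1 (via fail)
i=56 'a': node 1→1 (via fail)
i=57 'd': node 1→2  emit P0@[56:57]
i=58 'b': node 2→0 (via fail)
i=59 'd': node 0→3
i=60 'd': node 3→3 (via fail)
i=61 'c': node 3→4
i=62 'd': node 4→5  emit P1@[60:62]
i=63 'a': node 5→1 (via fail)
i=64 'd': node 1→2  emit P0@[63:64]
i=65 'd': node 2→3 (via fail)
i=66 'a': node 3→1 (via fail)
i=67 'd': node 1→2  emit P0@[66:67]
i=68 'b': node 2→0 (via fail)
i=69 'c': node 0→0

Matches: [[2,0],[5,1],[9,1],[12,0],[15,0],[19,1],[24,1],[27,0],[33,1],[35,1],[39,0],[46,0],[49,1],[52,0],[54,1],[57,0],[62,1],[64,0],[67,0]]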